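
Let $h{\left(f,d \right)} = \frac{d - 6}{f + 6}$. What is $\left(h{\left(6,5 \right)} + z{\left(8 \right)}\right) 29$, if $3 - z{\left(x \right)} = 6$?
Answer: $- \frac{1073}{12} \approx -89.417$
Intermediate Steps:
$z{\left(x \right)} = -3$ ($z{\left(x \right)} = 3 - 6 = -3$)
$h{\left(f,d \right)} = \frac{-6 + d}{6 + f}$
$\left(h{\left(6,5 \right)} + z{\left(8 \right)}\right) 29 = \left(\frac{-6 + 5}{6 + 6} - 3\right) 29 = \left(\frac{1}{12} \left(-1\right) - 3\right) 29 = \left(- \frac{1}{12} - 3\right) 29 = \left(- \frac{37}{12}\right) 29 = - \frac{1073}{12}$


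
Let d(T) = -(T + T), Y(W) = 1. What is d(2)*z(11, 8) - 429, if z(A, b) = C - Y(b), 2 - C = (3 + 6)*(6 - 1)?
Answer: -253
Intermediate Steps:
C = -43 (C = 2 - (3 + 6)*(6 - 1) = 2 - 9*5 = 2 - 1*45 = 2 - 45 = -43)
d(T) = -2*T
z(A, b) = -44 (z(A, b) = -43 - 1*1 = -43 - 1 = -44)
d(2)*z(11, 8) - 429 = -2*2*(-44) - 429 = -4*(-44) - 429 = 176 - 429 = -253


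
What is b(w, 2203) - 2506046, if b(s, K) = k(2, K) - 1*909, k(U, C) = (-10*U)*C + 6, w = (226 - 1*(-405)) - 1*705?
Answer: -2551009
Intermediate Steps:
w = -74 (w = (226 + 405) - 705 = 631 - 705 = -74)
k(U, C) = 6 - 10*C*U (k(U, C) = -10*C*U + 6 = 6 - 10*C*U)
b(s, K) = -903 - 20*K (b(s, K) = (6 - 10*K*2) - 1*909 = (6 - 20*K) - 909 = -903 - 20*K)
b(w, 2203) - 2506046 = (-903 - 20*2203) - 2506046 = (-903 - 44060) - 2506046 = -44963 - 2506046 = -2551009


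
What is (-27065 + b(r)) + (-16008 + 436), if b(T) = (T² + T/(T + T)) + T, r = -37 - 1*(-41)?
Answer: -85233/2 ≈ -42617.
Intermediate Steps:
r = 4 (r = -37 + 41 = 4)
b(T) = ½ + T + T² (b(T) = (T² + T/((2*T))) + T = (T² + (1/(2*T))*T) + T = (T² + ½) + T = (½ + T²) + T = ½ + T + T²)
(-27065 + b(r)) + (-16008 + 436) = (-27065 + (½ + 4 + 4²)) + (-16008 + 436) = (-27065 + (½ + 4 + 16)) - 15572 = (-27065 + 41/2) - 15572 = -54089/2 - 15572 = -85233/2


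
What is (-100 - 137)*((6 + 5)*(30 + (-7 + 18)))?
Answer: -106887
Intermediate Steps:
(-100 - 137)*((6 + 5)*(30 + (-7 + 18))) = -2607*(30 + 11) = -2607*41 = -237*451 = -106887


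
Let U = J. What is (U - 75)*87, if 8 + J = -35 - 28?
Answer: -12702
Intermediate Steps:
J = -71 (J = -8 + (-35 - 28) = -8 - 63 = -71)
U = -71
(U - 75)*87 = (-71 - 75)*87 = -146*87 = -12702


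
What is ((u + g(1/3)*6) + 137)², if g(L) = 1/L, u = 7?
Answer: 26244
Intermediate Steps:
((u + g(1/3)*6) + 137)² = ((7 + 6/1/3) + 137)² = ((7 + 6/(⅓)) + 137)² = ((7 + 3*6) + 137)² = ((7 + 18) + 137)² = (25 + 137)² = 162² = 26244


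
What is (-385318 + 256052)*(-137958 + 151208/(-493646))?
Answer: 4401673153190108/246823 ≈ 1.7833e+10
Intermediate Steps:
(-385318 + 256052)*(-137958 + 151208/(-493646)) = -129266*(-137958 + 151208*(-1/493646)) = -129266*(-137958 - 75604/246823) = -129266*(-34051283038/246823) = 4401673153190108/246823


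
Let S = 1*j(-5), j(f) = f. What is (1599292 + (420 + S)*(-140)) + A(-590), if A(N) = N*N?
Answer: 1889292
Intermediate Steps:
A(N) = N²
S = -5 (S = 1*(-5) = -5)
(1599292 + (420 + S)*(-140)) + A(-590) = (1599292 + (420 - 5)*(-140)) + (-590)² = (1599292 + 415*(-140)) + 348100 = (1599292 - 58100) + 348100 = 1541192 + 348100 = 1889292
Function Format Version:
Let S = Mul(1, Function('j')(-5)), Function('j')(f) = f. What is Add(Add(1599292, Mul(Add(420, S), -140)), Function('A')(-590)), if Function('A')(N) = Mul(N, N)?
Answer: 1889292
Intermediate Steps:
Function('A')(N) = Pow(N, 2)
S = -5 (S = Mul(1, -5) = -5)
Add(Add(1599292, Mul(Add(420, S), -140)), Function('A')(-590)) = Add(Add(1599292, Mul(Add(420, -5), -140)), Pow(-590, 2)) = Add(Add(1599292, Mul(415, -140)), 348100) = Add(Add(1599292, -58100), 348100) = Add(1541192, 348100) = 1889292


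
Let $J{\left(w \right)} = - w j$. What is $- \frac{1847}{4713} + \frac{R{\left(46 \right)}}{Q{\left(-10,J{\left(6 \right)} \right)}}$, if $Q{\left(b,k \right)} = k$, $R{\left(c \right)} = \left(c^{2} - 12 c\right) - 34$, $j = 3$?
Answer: $- \frac{402452}{4713} \approx -85.392$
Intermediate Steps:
$R{\left(c \right)} = -34 + c^{2} - 12 c$
$J{\left(w \right)} = - 3 w$ ($J{\left(w \right)} = - w 3 = - 3 w$)
$- \frac{1847}{4713} + \frac{R{\left(46 \right)}}{Q{\left(-10,J{\left(6 \right)} \right)}} = - \frac{1847}{4713} + \frac{-34 + 46^{2} - 552}{\left(-3\right) 6} = \left(-1847\right) \frac{1}{4713} + \frac{-34 + 2116 - 552}{-18} = - \frac{1847}{4713} + 1530 \left(- \frac{1}{18}\right) = - \frac{1847}{4713} - 85 = - \frac{402452}{4713}$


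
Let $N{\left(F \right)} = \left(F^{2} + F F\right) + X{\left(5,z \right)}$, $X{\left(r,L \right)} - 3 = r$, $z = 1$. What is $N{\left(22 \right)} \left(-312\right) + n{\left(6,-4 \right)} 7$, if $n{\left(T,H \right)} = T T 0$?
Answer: $-304512$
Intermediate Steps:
$X{\left(r,L \right)} = 3 + r$
$n{\left(T,H \right)} = 0$ ($n{\left(T,H \right)} = T^{2} \cdot 0 = 0$)
$N{\left(F \right)} = 8 + 2 F^{2}$ ($N{\left(F \right)} = \left(F^{2} + F F\right) + \left(3 + 5\right) = \left(F^{2} + F^{2}\right) + 8 = 2 F^{2} + 8 = 8 + 2 F^{2}$)
$N{\left(22 \right)} \left(-312\right) + n{\left(6,-4 \right)} 7 = \left(8 + 2 \cdot 22^{2}\right) \left(-312\right) + 0 \cdot 7 = \left(8 + 2 \cdot 484\right) \left(-312\right) + 0 = \left(8 + 968\right) \left(-312\right) + 0 = 976 \left(-312\right) + 0 = -304512 + 0 = -304512$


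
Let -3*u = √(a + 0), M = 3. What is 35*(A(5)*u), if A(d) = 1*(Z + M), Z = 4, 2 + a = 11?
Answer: -245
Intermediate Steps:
a = 9 (a = -2 + 11 = 9)
u = -1 (u = -√(9 + 0)/3 = -√9/3 = -⅓*3 = -1)
A(d) = 7 (A(d) = 1*(4 + 3) = 1*7 = 7)
35*(A(5)*u) = 35*(7*(-1)) = 35*(-7) = -245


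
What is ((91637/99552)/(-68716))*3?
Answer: -91637/2280271744 ≈ -4.0187e-5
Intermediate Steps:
((91637/99552)/(-68716))*3 = ((91637*(1/99552))*(-1/68716))*3 = ((91637/99552)*(-1/68716))*3 = -91637/6840815232*3 = -91637/2280271744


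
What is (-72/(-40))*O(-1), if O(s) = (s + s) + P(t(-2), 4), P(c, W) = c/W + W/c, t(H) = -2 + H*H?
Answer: 9/10 ≈ 0.90000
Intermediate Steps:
t(H) = -2 + H**2
P(c, W) = W/c + c/W
O(s) = 5/2 + 2*s (O(s) = (s + s) + (4/(-2 + (-2)**2) + (-2 + (-2)**2)/4) = 2*s + (4/(-2 + 4) + (-2 + 4)*(1/4)) = 2*s + (4/2 + 2*(1/4)) = 2*s + (4*(1/2) + 1/2) = 2*s + (2 + 1/2) = 2*s + 5/2 = 5/2 + 2*s)
(-72/(-40))*O(-1) = (-72/(-40))*(5/2 + 2*(-1)) = (-72*(-1/40))*(5/2 - 2) = (9/5)*(1/2) = 9/10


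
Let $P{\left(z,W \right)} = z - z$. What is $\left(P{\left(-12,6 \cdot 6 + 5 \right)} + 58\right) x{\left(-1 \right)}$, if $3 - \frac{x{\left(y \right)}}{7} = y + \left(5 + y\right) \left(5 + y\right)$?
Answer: $-4872$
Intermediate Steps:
$P{\left(z,W \right)} = 0$
$x{\left(y \right)} = 21 - 7 y - 7 \left(5 + y\right)^{2}$ ($x{\left(y \right)} = 21 - 7 \left(y + \left(5 + y\right) \left(5 + y\right)\right) = 21 - 7 \left(y + \left(5 + y\right)^{2}\right) = 21 - \left(7 y + 7 \left(5 + y\right)^{2}\right) = 21 - 7 y - 7 \left(5 + y\right)^{2}$)
$\left(P{\left(-12,6 \cdot 6 + 5 \right)} + 58\right) x{\left(-1 \right)} = \left(0 + 58\right) \left(21 - -7 - 7 \left(5 - 1\right)^{2}\right) = 58 \left(21 + 7 - 7 \cdot 4^{2}\right) = 58 \left(21 + 7 - 112\right) = 58 \left(-84\right) = -4872$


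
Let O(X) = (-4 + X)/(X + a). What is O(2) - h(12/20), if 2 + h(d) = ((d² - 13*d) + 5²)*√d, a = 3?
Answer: 8/5 - 439*√15/125 ≈ -12.002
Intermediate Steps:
O(X) = (-4 + X)/(3 + X) (O(X) = (-4 + X)/(X + 3) = (-4 + X)/(3 + X))
h(d) = -2 + √d*(25 + d² - 13*d) (h(d) = -2 + ((d² - 13*d) + 5²)*√d = -2 + ((d² - 13*d) + 25)*√d = -2 + (25 + d² - 13*d)*√d = -2 + √d*(25 + d² - 13*d))
O(2) - h(12/20) = (-4 + 2)/(3 + 2) - (-2 + (12/20)^(5/2) - 13*3*√15/25 + 25*√(12/20)) = -2/5 - (-2 + (12*(1/20))^(5/2) - 13*3*√15/25 + 25*√(12*(1/20))) = (⅕)*(-2) - (-2 + (⅗)^(5/2) - 39*√15/25 + 25*√(⅗)) = -⅖ - (-2 + 9*√15/125 - 39*√15/25 + 25*(√15/5)) = -⅖ - (-2 + 9*√15/125 - 39*√15/25 + 5*√15) = -⅖ - (-2 + 439*√15/125) = -⅖ + (2 - 439*√15/125) = 8/5 - 439*√15/125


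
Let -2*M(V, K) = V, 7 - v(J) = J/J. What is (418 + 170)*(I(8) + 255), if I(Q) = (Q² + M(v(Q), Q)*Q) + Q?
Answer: 178164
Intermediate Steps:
v(J) = 6 (v(J) = 7 - J/J = 7 - 1*1 = 7 - 1 = 6)
M(V, K) = -V/2
I(Q) = Q² - 2*Q (I(Q) = (Q² + (-½*6)*Q) + Q = (Q² - 3*Q) + Q = Q² - 2*Q)
(418 + 170)*(I(8) + 255) = (418 + 170)*(8*(-2 + 8) + 255) = 588*(8*6 + 255) = 588*(48 + 255) = 588*303 = 178164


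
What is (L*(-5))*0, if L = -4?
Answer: 0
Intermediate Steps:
(L*(-5))*0 = -4*(-5)*0 = 20*0 = 0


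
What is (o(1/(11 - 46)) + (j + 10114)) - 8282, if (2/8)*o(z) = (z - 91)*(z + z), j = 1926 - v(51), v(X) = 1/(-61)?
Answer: 282372543/74725 ≈ 3778.8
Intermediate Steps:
v(X) = -1/61
j = 117487/61 (j = 1926 - 1*(-1/61) = 1926 + 1/61 = 117487/61 ≈ 1926.0)
o(z) = 8*z*(-91 + z) (o(z) = 4*((z - 91)*(z + z)) = 4*((-91 + z)*(2*z)) = 4*(2*z*(-91 + z)) = 8*z*(-91 + z))
(o(1/(11 - 46)) + (j + 10114)) - 8282 = (8*(-91 + 1/(11 - 46))/(11 - 46) + (117487/61 + 10114)) - 8282 = (8*(-91 + 1/(-35))/(-35) + 734441/61) - 8282 = (8*(-1/35)*(-91 - 1/35) + 734441/61) - 8282 = (8*(-1/35)*(-3186/35) + 734441/61) - 8282 = (25488/1225 + 734441/61) - 8282 = 901244993/74725 - 8282 = 282372543/74725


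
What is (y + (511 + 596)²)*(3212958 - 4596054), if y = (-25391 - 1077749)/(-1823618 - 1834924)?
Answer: -1033485692447604968/609757 ≈ -1.6949e+12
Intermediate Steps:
y = 551570/1829271 (y = -1103140/(-3658542) = -1103140*(-1/3658542) = 551570/1829271 ≈ 0.30152)
(y + (511 + 596)²)*(3212958 - 4596054) = (551570/1829271 + (511 + 596)²)*(3212958 - 4596054) = (551570/1829271 + 1107²)*(-1383096) = (551570/1829271 + 1225449)*(-1383096) = (2241678869249/1829271)*(-1383096) = -1033485692447604968/609757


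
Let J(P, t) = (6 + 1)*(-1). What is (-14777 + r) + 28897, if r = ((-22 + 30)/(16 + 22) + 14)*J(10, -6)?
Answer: 266390/19 ≈ 14021.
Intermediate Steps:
J(P, t) = -7 (J(P, t) = 7*(-1) = -7)
r = -1890/19 (r = ((-22 + 30)/(16 + 22) + 14)*(-7) = (8/38 + 14)*(-7) = (8*(1/38) + 14)*(-7) = (4/19 + 14)*(-7) = (270/19)*(-7) = -1890/19 ≈ -99.474)
(-14777 + r) + 28897 = (-14777 - 1890/19) + 28897 = -282653/19 + 28897 = 266390/19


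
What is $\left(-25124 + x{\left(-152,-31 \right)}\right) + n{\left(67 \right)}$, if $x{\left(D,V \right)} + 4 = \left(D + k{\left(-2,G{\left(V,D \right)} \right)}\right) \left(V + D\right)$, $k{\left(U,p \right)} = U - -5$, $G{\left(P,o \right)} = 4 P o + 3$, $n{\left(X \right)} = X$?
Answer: $2206$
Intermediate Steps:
$G{\left(P,o \right)} = 3 + 4 P o$ ($G{\left(P,o \right)} = 4 P o + 3 = 3 + 4 P o$)
$k{\left(U,p \right)} = 5 + U$ ($k{\left(U,p \right)} = U + 5 = 5 + U$)
$x{\left(D,V \right)} = -4 + \left(3 + D\right) \left(D + V\right)$ ($x{\left(D,V \right)} = -4 + \left(D + \left(5 - 2\right)\right) \left(V + D\right) = -4 + \left(D + 3\right) \left(D + V\right) = -4 + \left(3 + D\right) \left(D + V\right)$)
$\left(-25124 + x{\left(-152,-31 \right)}\right) + n{\left(67 \right)} = \left(-25124 + \left(-4 + \left(-152\right)^{2} + 3 \left(-152\right) + 3 \left(-31\right) - -4712\right)\right) + 67 = \left(-25124 - -27263\right) + 67 = \left(-25124 + 27263\right) + 67 = 2139 + 67 = 2206$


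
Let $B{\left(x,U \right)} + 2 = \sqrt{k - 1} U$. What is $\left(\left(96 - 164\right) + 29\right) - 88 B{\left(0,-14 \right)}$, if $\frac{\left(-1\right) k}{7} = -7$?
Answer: $137 + 4928 \sqrt{3} \approx 8672.5$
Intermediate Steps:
$k = 49$ ($k = \left(-7\right) \left(-7\right) = 49$)
$B{\left(x,U \right)} = -2 + 4 U \sqrt{3}$ ($B{\left(x,U \right)} = -2 + \sqrt{49 - 1} U = -2 + \sqrt{48} U = -2 + 4 \sqrt{3} U = -2 + 4 U \sqrt{3}$)
$\left(\left(96 - 164\right) + 29\right) - 88 B{\left(0,-14 \right)} = \left(\left(96 - 164\right) + 29\right) - 88 \left(-2 + 4 \left(-14\right) \sqrt{3}\right) = \left(-68 + 29\right) - 88 \left(-2 - 56 \sqrt{3}\right) = -39 + \left(176 + 4928 \sqrt{3}\right) = 137 + 4928 \sqrt{3}$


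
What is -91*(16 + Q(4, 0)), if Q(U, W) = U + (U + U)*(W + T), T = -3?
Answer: 364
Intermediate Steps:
Q(U, W) = U + 2*U*(-3 + W) (Q(U, W) = U + (U + U)*(W - 3) = U + (2*U)*(-3 + W) = U + 2*U*(-3 + W))
-91*(16 + Q(4, 0)) = -91*(16 + 4*(-5 + 2*0)) = -91*(16 + 4*(-5 + 0)) = -91*(16 + 4*(-5)) = -91*(16 - 20) = -91*(-4) = 364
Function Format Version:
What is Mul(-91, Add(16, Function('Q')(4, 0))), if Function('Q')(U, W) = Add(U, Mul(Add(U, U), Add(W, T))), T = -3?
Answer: 364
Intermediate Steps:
Function('Q')(U, W) = Add(U, Mul(2, U, Add(-3, W))) (Function('Q')(U, W) = Add(U, Mul(Add(U, U), Add(W, -3))) = Add(U, Mul(Mul(2, U), Add(-3, W))) = Add(U, Mul(2, U, Add(-3, W))))
Mul(-91, Add(16, Function('Q')(4, 0))) = Mul(-91, Add(16, Mul(4, Add(-5, Mul(2, 0))))) = Mul(-91, Add(16, Mul(4, Add(-5, 0)))) = Mul(-91, Add(16, Mul(4, -5))) = Mul(-91, Add(16, -20)) = Mul(-91, -4) = 364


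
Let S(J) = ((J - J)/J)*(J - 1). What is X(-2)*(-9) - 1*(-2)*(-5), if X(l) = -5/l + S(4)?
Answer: -65/2 ≈ -32.500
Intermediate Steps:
S(J) = 0 (S(J) = (0/J)*(-1 + J) = 0*(-1 + J) = 0)
X(l) = -5/l (X(l) = -5/l + 0 = -5/l)
X(-2)*(-9) - 1*(-2)*(-5) = -5/(-2)*(-9) - 1*(-2)*(-5) = -5*(-½)*(-9) + 2*(-5) = (5/2)*(-9) - 10 = -45/2 - 10 = -65/2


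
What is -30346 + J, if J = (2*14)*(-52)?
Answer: -31802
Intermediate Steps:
J = -1456 (J = 28*(-52) = -1456)
-30346 + J = -30346 - 1456 = -31802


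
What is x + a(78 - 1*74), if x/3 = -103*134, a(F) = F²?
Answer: -41390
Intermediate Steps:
x = -41406 (x = 3*(-103*134) = 3*(-13802) = -41406)
x + a(78 - 1*74) = -41406 + (78 - 1*74)² = -41406 + (78 - 74)² = -41406 + 4² = -41406 + 16 = -41390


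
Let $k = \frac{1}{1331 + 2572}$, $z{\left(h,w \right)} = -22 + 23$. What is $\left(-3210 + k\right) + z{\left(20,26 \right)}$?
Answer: $- \frac{12524726}{3903} \approx -3209.0$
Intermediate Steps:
$z{\left(h,w \right)} = 1$
$k = \frac{1}{3903} \approx 0.00025621$
$\left(-3210 + k\right) + z{\left(20,26 \right)} = \left(-3210 + \frac{1}{3903}\right) + 1 = - \frac{12528629}{3903} + 1 = - \frac{12524726}{3903}$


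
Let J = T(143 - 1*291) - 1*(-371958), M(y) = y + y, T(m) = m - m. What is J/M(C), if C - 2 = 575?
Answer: 185979/577 ≈ 322.32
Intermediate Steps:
C = 577 (C = 2 + 575 = 577)
T(m) = 0
M(y) = 2*y
J = 371958 (J = 0 - 1*(-371958) = 0 + 371958 = 371958)
J/M(C) = 371958/((2*577)) = 371958/1154 = 371958*(1/1154) = 185979/577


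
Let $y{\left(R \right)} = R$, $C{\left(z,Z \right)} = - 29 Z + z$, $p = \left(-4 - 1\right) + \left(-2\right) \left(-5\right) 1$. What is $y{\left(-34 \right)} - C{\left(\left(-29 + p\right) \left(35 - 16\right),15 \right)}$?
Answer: $857$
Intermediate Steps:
$p = 5$ ($p = -5 + 10 \cdot 1 = -5 + 10 = 5$)
$C{\left(z,Z \right)} = z - 29 Z$
$y{\left(-34 \right)} - C{\left(\left(-29 + p\right) \left(35 - 16\right),15 \right)} = -34 - \left(\left(-29 + 5\right) \left(35 - 16\right) - 435\right) = -34 - \left(\left(-24\right) 19 - 435\right) = -34 - \left(-456 - 435\right) = -34 - -891 = -34 + 891 = 857$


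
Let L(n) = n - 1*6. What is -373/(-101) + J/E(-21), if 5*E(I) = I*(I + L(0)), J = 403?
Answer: 415006/57267 ≈ 7.2469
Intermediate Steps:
L(n) = -6 + n (L(n) = n - 6 = -6 + n)
E(I) = I*(-6 + I)/5 (E(I) = (I*(I + (-6 + 0)))/5 = (I*(I - 6))/5 = (I*(-6 + I))/5 = I*(-6 + I)/5)
-373/(-101) + J/E(-21) = -373/(-101) + 403/(((⅕)*(-21)*(-6 - 21))) = -373*(-1/101) + 403/(((⅕)*(-21)*(-27))) = 373/101 + 403/(567/5) = 373/101 + 403*(5/567) = 373/101 + 2015/567 = 415006/57267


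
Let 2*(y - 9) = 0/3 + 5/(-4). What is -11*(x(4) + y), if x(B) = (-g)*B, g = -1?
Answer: -1089/8 ≈ -136.13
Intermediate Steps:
y = 67/8 (y = 9 + (0/3 + 5/(-4))/2 = 9 + (0*(⅓) + 5*(-¼))/2 = 9 + (0 - 5/4)/2 = 9 + (½)*(-5/4) = 9 - 5/8 = 67/8 ≈ 8.3750)
x(B) = B (x(B) = (-1*(-1))*B = 1*B = B)
-11*(x(4) + y) = -11*(4 + 67/8) = -11*99/8 = -1089/8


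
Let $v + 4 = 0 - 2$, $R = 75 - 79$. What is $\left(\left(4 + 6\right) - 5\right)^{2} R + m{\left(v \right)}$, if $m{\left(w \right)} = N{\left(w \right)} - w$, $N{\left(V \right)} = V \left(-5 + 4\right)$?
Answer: $-88$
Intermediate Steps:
$N{\left(V \right)} = - V$ ($N{\left(V \right)} = V \left(-1\right) = - V$)
$R = -4$ ($R = 75 - 79 = -4$)
$v = -6$ ($v = -4 + \left(0 - 2\right) = -4 - 2 = -6$)
$m{\left(w \right)} = - 2 w$ ($m{\left(w \right)} = - w - w = - 2 w$)
$\left(\left(4 + 6\right) - 5\right)^{2} R + m{\left(v \right)} = \left(\left(4 + 6\right) - 5\right)^{2} \left(-4\right) - -12 = \left(10 - 5\right)^{2} \left(-4\right) + 12 = 5^{2} \left(-4\right) + 12 = 25 \left(-4\right) + 12 = -100 + 12 = -88$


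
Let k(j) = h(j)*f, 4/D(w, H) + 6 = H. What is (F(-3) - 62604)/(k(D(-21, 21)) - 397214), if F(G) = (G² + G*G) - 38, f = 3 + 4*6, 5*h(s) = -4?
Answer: 156560/993089 ≈ 0.15765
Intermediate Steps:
h(s) = -⅘ (h(s) = (⅕)*(-4) = -⅘)
f = 27 (f = 3 + 24 = 27)
F(G) = -38 + 2*G² (F(G) = (G² + G²) - 38 = 2*G² - 38 = -38 + 2*G²)
D(w, H) = 4/(-6 + H)
k(j) = -108/5 (k(j) = -⅘*27 = -108/5)
(F(-3) - 62604)/(k(D(-21, 21)) - 397214) = ((-38 + 2*(-3)²) - 62604)/(-108/5 - 397214) = ((-38 + 2*9) - 62604)/(-1986178/5) = ((-38 + 18) - 62604)*(-5/1986178) = (-20 - 62604)*(-5/1986178) = -62624*(-5/1986178) = 156560/993089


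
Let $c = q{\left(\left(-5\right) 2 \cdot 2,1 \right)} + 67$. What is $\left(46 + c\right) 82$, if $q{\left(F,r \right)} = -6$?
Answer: $8774$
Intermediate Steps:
$c = 61$ ($c = -6 + 67 = 61$)
$\left(46 + c\right) 82 = \left(46 + 61\right) 82 = 107 \cdot 82 = 8774$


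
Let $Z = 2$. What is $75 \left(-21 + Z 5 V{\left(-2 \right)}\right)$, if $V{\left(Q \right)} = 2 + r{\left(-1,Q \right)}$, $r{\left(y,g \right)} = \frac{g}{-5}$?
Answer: $225$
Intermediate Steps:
$r{\left(y,g \right)} = - \frac{g}{5}$ ($r{\left(y,g \right)} = g \left(- \frac{1}{5}\right) = - \frac{g}{5}$)
$V{\left(Q \right)} = 2 - \frac{Q}{5}$
$75 \left(-21 + Z 5 V{\left(-2 \right)}\right) = 75 \left(-21 + 2 \cdot 5 \left(2 - - \frac{2}{5}\right)\right) = 75 \left(-21 + 10 \left(2 + \frac{2}{5}\right)\right) = 75 \left(-21 + 10 \cdot \frac{12}{5}\right) = 75 \left(-21 + 24\right) = 75 \cdot 3 = 225$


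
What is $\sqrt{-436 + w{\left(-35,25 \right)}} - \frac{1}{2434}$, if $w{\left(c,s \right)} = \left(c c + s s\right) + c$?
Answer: $- \frac{1}{2434} + \sqrt{1379} \approx 37.134$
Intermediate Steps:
$w{\left(c,s \right)} = c + c^{2} + s^{2}$ ($w{\left(c,s \right)} = \left(c^{2} + s^{2}\right) + c = c + c^{2} + s^{2}$)
$\sqrt{-436 + w{\left(-35,25 \right)}} - \frac{1}{2434} = \sqrt{-436 + \left(-35 + \left(-35\right)^{2} + 25^{2}\right)} - \frac{1}{2434} = \sqrt{-436 + \left(-35 + 1225 + 625\right)} - \frac{1}{2434} = \sqrt{-436 + 1815} - \frac{1}{2434} = \sqrt{1379} - \frac{1}{2434} = - \frac{1}{2434} + \sqrt{1379}$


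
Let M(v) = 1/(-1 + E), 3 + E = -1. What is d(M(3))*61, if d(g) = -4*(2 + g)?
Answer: -2196/5 ≈ -439.20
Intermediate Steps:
E = -4 (E = -3 - 1 = -4)
M(v) = -⅕ (M(v) = 1/(-1 - 4) = 1/(-5) = -⅕)
d(g) = -8 - 4*g
d(M(3))*61 = (-8 - 4*(-⅕))*61 = (-8 + ⅘)*61 = -36/5*61 = -2196/5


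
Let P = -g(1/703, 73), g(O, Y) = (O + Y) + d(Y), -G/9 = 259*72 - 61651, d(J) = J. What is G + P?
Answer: 271977342/703 ≈ 3.8688e+5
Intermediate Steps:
G = 387027 (G = -9*(259*72 - 61651) = -9*(18648 - 61651) = -9*(-43003) = 387027)
g(O, Y) = O + 2*Y (g(O, Y) = (O + Y) + Y = O + 2*Y)
P = -102639/703 (P = -(1/703 + 2*73) = -(1/703 + 146) = -1*102639/703 = -102639/703 ≈ -146.00)
G + P = 387027 - 102639/703 = 271977342/703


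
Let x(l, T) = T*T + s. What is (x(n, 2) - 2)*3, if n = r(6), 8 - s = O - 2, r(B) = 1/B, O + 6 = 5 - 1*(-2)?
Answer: 33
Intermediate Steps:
O = 1 (O = -6 + (5 - 1*(-2)) = -6 + (5 + 2) = -6 + 7 = 1)
s = 9 (s = 8 - (1 - 2) = 8 - 1*(-1) = 8 + 1 = 9)
n = ⅙ (n = 1/6 = ⅙ ≈ 0.16667)
x(l, T) = 9 + T² (x(l, T) = T*T + 9 = T² + 9 = 9 + T²)
(x(n, 2) - 2)*3 = ((9 + 2²) - 2)*3 = ((9 + 4) - 2)*3 = (13 - 2)*3 = 11*3 = 33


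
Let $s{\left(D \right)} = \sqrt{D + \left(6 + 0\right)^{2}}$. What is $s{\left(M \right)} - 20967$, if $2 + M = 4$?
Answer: $-20967 + \sqrt{38} \approx -20961.0$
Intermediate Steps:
$M = 2$ ($M = -2 + 4 = 2$)
$s{\left(D \right)} = \sqrt{36 + D}$ ($s{\left(D \right)} = \sqrt{D + 6^{2}} = \sqrt{D + 36} = \sqrt{36 + D}$)
$s{\left(M \right)} - 20967 = \sqrt{36 + 2} - 20967 = \sqrt{38} - 20967 = -20967 + \sqrt{38}$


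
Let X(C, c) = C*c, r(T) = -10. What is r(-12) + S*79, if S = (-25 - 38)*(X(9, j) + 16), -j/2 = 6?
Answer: 457874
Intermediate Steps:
j = -12 (j = -2*6 = -12)
S = 5796 (S = (-25 - 38)*(9*(-12) + 16) = -63*(-108 + 16) = -63*(-92) = 5796)
r(-12) + S*79 = -10 + 5796*79 = -10 + 457884 = 457874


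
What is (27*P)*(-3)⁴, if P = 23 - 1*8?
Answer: 32805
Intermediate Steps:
P = 15 (P = 23 - 8 = 15)
(27*P)*(-3)⁴ = (27*15)*(-3)⁴ = 405*81 = 32805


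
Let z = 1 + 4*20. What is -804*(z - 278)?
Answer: 158388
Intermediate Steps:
z = 81 (z = 1 + 80 = 81)
-804*(z - 278) = -804*(81 - 278) = -804*(-197) = 158388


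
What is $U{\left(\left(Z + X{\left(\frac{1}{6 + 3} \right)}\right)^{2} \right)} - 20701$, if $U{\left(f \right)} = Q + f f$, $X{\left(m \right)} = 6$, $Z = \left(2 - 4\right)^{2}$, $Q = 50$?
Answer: $-10651$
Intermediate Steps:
$Z = 4$ ($Z = \left(-2\right)^{2} = 4$)
$U{\left(f \right)} = 50 + f^{2}$ ($U{\left(f \right)} = 50 + f f = 50 + f^{2}$)
$U{\left(\left(Z + X{\left(\frac{1}{6 + 3} \right)}\right)^{2} \right)} - 20701 = \left(50 + \left(\left(4 + 6\right)^{2}\right)^{2}\right) - 20701 = \left(50 + \left(10^{2}\right)^{2}\right) - 20701 = \left(50 + 100^{2}\right) - 20701 = \left(50 + 10000\right) - 20701 = 10050 - 20701 = -10651$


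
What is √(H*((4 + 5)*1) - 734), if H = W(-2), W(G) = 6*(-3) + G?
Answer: I*√914 ≈ 30.232*I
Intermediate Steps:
W(G) = -18 + G
H = -20 (H = -18 - 2 = -20)
√(H*((4 + 5)*1) - 734) = √(-20*(4 + 5) - 734) = √(-180 - 734) = √(-914) = I*√914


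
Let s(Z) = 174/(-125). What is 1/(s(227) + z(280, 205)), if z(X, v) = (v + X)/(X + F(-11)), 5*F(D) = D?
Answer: 173625/61439 ≈ 2.8260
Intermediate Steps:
s(Z) = -174/125 (s(Z) = 174*(-1/125) = -174/125)
F(D) = D/5
z(X, v) = (X + v)/(-11/5 + X) (z(X, v) = (v + X)/(X + (⅕)*(-11)) = (X + v)/(X - 11/5) = (X + v)/(-11/5 + X))
1/(s(227) + z(280, 205)) = 1/(-174/125 + 5*(280 + 205)/(-11 + 5*280)) = 1/(-174/125 + 5*485/(-11 + 1400)) = 1/(-174/125 + 5*485/1389) = 1/(-174/125 + 5*(1/1389)*485) = 1/(-174/125 + 2425/1389) = 1/(61439/173625) = 173625/61439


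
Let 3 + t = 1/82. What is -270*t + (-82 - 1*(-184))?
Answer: 37257/41 ≈ 908.71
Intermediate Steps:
t = -245/82 (t = -3 + 1/82 = -245/82 ≈ -2.9878)
-270*t + (-82 - 1*(-184)) = -270*(-245/82) + (-82 - 1*(-184)) = 33075/41 + (-82 + 184) = 33075/41 + 102 = 37257/41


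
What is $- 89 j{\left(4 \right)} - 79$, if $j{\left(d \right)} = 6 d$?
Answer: $-2215$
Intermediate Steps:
$- 89 j{\left(4 \right)} - 79 = - 89 \cdot 6 \cdot 4 - 79 = \left(-89\right) 24 - 79 = -2136 - 79 = -2215$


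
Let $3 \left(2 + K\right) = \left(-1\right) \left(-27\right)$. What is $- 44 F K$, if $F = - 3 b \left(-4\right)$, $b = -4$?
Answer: $14784$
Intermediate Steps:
$F = -48$ ($F = \left(-3\right) \left(-4\right) \left(-4\right) = 12 \left(-4\right) = -48$)
$K = 7$ ($K = -2 + \frac{\left(-1\right) \left(-27\right)}{3} = -2 + \frac{1}{3} \cdot 27 = -2 + 9 = 7$)
$- 44 F K = \left(-44\right) \left(-48\right) 7 = 2112 \cdot 7 = 14784$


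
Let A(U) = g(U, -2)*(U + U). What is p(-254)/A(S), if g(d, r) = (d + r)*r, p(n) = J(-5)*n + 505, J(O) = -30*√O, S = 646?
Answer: -505/1664096 - 1905*I*√5/416024 ≈ -0.00030347 - 0.010239*I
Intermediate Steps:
p(n) = 505 - 30*I*n*√5 (p(n) = (-30*I*√5)*n + 505 = -30*I*n*√5 + 505 = 505 - 30*I*n*√5)
g(d, r) = r*(d + r)
A(U) = 2*U*(4 - 2*U) (A(U) = (-2*(U - 2))*(U + U) = (-2*(-2 + U))*(2*U) = (4 - 2*U)*(2*U) = 2*U*(4 - 2*U))
p(-254)/A(S) = (505 - 30*I*(-254)*√5)/((4*646*(2 - 1*646))) = (505 + 7620*I*√5)/((4*646*(2 - 646))) = (505 + 7620*I*√5)/((4*646*(-644))) = (505 + 7620*I*√5)/(-1664096) = (505 + 7620*I*√5)*(-1/1664096) = -505/1664096 - 1905*I*√5/416024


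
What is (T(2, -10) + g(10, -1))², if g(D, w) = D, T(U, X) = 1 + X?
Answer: 1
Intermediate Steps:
(T(2, -10) + g(10, -1))² = ((1 - 10) + 10)² = (-9 + 10)² = 1² = 1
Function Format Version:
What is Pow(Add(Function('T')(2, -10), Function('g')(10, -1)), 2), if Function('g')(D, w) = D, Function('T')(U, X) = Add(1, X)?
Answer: 1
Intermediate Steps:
Pow(Add(Function('T')(2, -10), Function('g')(10, -1)), 2) = Pow(Add(Add(1, -10), 10), 2) = Pow(Add(-9, 10), 2) = Pow(1, 2) = 1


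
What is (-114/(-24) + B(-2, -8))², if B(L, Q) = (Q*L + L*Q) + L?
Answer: 19321/16 ≈ 1207.6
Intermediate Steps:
B(L, Q) = L + 2*L*Q (B(L, Q) = (L*Q + L*Q) + L = 2*L*Q + L = L + 2*L*Q)
(-114/(-24) + B(-2, -8))² = (-114/(-24) - 2*(1 + 2*(-8)))² = (-114*(-1/24) - 2*(1 - 16))² = (19/4 - 2*(-15))² = (19/4 + 30)² = (139/4)² = 19321/16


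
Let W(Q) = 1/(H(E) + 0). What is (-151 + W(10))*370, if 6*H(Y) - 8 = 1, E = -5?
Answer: -166870/3 ≈ -55623.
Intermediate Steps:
H(Y) = 3/2 (H(Y) = 4/3 + (1/6)*1 = 4/3 + 1/6 = 3/2)
W(Q) = 2/3 (W(Q) = 1/(3/2 + 0) = 1/(3/2) = 2/3)
(-151 + W(10))*370 = (-151 + 2/3)*370 = -451/3*370 = -166870/3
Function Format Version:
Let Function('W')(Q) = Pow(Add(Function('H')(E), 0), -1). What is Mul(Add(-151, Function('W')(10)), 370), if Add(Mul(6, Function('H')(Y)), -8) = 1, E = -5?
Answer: Rational(-166870, 3) ≈ -55623.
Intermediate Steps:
Function('H')(Y) = Rational(3, 2) (Function('H')(Y) = Add(Rational(4, 3), Mul(Rational(1, 6), 1)) = Add(Rational(4, 3), Rational(1, 6)) = Rational(3, 2))
Function('W')(Q) = Rational(2, 3) (Function('W')(Q) = Pow(Add(Rational(3, 2), 0), -1) = Pow(Rational(3, 2), -1) = Rational(2, 3))
Mul(Add(-151, Function('W')(10)), 370) = Mul(Add(-151, Rational(2, 3)), 370) = Mul(Rational(-451, 3), 370) = Rational(-166870, 3)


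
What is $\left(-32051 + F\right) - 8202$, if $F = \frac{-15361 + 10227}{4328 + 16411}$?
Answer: $- \frac{834812101}{20739} \approx -40253.0$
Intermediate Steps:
$F = - \frac{5134}{20739} \approx -0.24755$
$\left(-32051 + F\right) - 8202 = \left(-32051 - \frac{5134}{20739}\right) - 8202 = - \frac{664710823}{20739} - 8202 = - \frac{834812101}{20739}$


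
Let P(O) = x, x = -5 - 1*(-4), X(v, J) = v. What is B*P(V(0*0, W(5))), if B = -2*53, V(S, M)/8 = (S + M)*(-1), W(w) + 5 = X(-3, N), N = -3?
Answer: 106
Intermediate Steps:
W(w) = -8 (W(w) = -5 - 3 = -8)
V(S, M) = -8*M - 8*S (V(S, M) = 8*((S + M)*(-1)) = 8*((M + S)*(-1)) = 8*(-M - S) = -8*M - 8*S)
B = -106
x = -1 (x = -5 + 4 = -1)
P(O) = -1
B*P(V(0*0, W(5))) = -106*(-1) = 106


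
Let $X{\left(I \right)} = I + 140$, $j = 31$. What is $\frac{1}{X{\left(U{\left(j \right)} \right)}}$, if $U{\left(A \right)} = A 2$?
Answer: $\frac{1}{202} \approx 0.0049505$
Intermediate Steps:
$U{\left(A \right)} = 2 A$
$X{\left(I \right)} = 140 + I$
$\frac{1}{X{\left(U{\left(j \right)} \right)}} = \frac{1}{140 + 2 \cdot 31} = \frac{1}{140 + 62} = \frac{1}{202}$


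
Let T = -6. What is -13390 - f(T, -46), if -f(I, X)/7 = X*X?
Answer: 1422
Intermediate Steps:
f(I, X) = -7*X² (f(I, X) = -7*X*X = -7*X²)
-13390 - f(T, -46) = -13390 - (-7)*(-46)² = -13390 - (-7)*2116 = -13390 - 1*(-14812) = -13390 + 14812 = 1422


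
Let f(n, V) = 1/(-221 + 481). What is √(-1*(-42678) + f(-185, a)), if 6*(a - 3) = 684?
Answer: 41*√429065/130 ≈ 206.59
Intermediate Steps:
a = 117 (a = 3 + (⅙)*684 = 3 + 114 = 117)
f(n, V) = 1/260
√(-1*(-42678) + f(-185, a)) = √(-1*(-42678) + 1/260) = √(42678 + 1/260) = √(11096281/260) = 41*√429065/130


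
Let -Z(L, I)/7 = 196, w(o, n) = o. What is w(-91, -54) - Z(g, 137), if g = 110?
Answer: 1281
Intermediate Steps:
Z(L, I) = -1372 (Z(L, I) = -7*196 = -1372)
w(-91, -54) - Z(g, 137) = -91 - 1*(-1372) = -91 + 1372 = 1281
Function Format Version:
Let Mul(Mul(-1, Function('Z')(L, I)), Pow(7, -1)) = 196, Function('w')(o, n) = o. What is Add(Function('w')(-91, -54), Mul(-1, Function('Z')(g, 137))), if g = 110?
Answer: 1281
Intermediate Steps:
Function('Z')(L, I) = -1372 (Function('Z')(L, I) = Mul(-7, 196) = -1372)
Add(Function('w')(-91, -54), Mul(-1, Function('Z')(g, 137))) = Add(-91, Mul(-1, -1372)) = Add(-91, 1372) = 1281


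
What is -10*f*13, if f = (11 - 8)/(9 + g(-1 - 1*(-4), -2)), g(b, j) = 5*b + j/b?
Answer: -117/7 ≈ -16.714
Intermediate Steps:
f = 9/70 (f = (11 - 8)/(9 + (5*(-1 - 1*(-4)) - 2/(-1 - 1*(-4)))) = 3/(9 + (5*(-1 + 4) - 2/(-1 + 4))) = 3/(9 + (5*3 - 2/3)) = 3/(9 + (15 - 2*⅓)) = 3/(9 + (15 - ⅔)) = 3/(9 + 43/3) = 3/(70/3) = 3*(3/70) = 9/70 ≈ 0.12857)
-10*f*13 = -10*9/70*13 = -9/7*13 = -117/7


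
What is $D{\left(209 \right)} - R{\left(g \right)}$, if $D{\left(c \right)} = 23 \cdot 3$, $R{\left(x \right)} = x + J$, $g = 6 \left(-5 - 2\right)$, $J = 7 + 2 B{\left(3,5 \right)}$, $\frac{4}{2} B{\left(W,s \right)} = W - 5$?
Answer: $106$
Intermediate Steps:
$B{\left(W,s \right)} = - \frac{5}{2} + \frac{W}{2}$ ($B{\left(W,s \right)} = \frac{W - 5}{2} = \frac{-5 + W}{2} = - \frac{5}{2} + \frac{W}{2}$)
$J = 5$ ($J = 7 + 2 \left(- \frac{5}{2} + \frac{1}{2} \cdot 3\right) = 7 + 2 \left(- \frac{5}{2} + \frac{3}{2}\right) = 7 + 2 \left(-1\right) = 7 - 2 = 5$)
$g = -42$ ($g = 6 \left(-7\right) = -42$)
$R{\left(x \right)} = 5 + x$ ($R{\left(x \right)} = x + 5 = 5 + x$)
$D{\left(c \right)} = 69$
$D{\left(209 \right)} - R{\left(g \right)} = 69 - \left(5 - 42\right) = 69 - -37 = 69 + 37 = 106$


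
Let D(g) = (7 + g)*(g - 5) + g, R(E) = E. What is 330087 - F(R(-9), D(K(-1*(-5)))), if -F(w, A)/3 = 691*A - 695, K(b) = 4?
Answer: 313491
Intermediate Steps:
D(g) = g + (-5 + g)*(7 + g) (D(g) = (7 + g)*(-5 + g) + g = (-5 + g)*(7 + g) + g = g + (-5 + g)*(7 + g))
F(w, A) = 2085 - 2073*A (F(w, A) = -3*(691*A - 695) = -3*(-695 + 691*A) = 2085 - 2073*A)
330087 - F(R(-9), D(K(-1*(-5)))) = 330087 - (2085 - 2073*(-35 + 4² + 3*4)) = 330087 - (2085 - 2073*(-35 + 16 + 12)) = 330087 - (2085 - 2073*(-7)) = 330087 - (2085 + 14511) = 330087 - 1*16596 = 330087 - 16596 = 313491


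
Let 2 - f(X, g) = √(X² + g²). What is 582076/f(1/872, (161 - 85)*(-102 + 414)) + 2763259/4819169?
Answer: 1177117645425514899707/2060352343159648829409 - 507570272*√427532704874497/427532701832961 ≈ -23.976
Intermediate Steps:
f(X, g) = 2 - √(X² + g²)
582076/f(1/872, (161 - 85)*(-102 + 414)) + 2763259/4819169 = 582076/(2 - √((1/872)² + ((161 - 85)*(-102 + 414))²)) + 2763259/4819169 = 582076/(2 - √((1/872)² + (76*312)²)) + 2763259*(1/4819169) = 582076/(2 - √(1/760384 + 23712²)) + 2763259/4819169 = 582076/(2 - √(1/760384 + 562258944)) + 2763259/4819169 = 582076/(2 - √(427532704874497/760384)) + 2763259/4819169 = 582076/(2 - √427532704874497/872) + 2763259/4819169 = 2763259/4819169 + 582076/(2 - √427532704874497/872)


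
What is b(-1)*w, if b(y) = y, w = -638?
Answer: 638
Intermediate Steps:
b(-1)*w = -1*(-638) = 638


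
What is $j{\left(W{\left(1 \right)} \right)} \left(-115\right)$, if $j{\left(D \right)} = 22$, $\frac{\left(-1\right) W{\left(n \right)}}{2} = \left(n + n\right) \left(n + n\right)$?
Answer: $-2530$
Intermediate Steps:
$W{\left(n \right)} = - 8 n^{2}$ ($W{\left(n \right)} = - 2 \left(n + n\right) \left(n + n\right) = - 2 \cdot 2 n 2 n = - 2 \cdot 4 n^{2} = - 8 n^{2}$)
$j{\left(W{\left(1 \right)} \right)} \left(-115\right) = 22 \left(-115\right) = -2530$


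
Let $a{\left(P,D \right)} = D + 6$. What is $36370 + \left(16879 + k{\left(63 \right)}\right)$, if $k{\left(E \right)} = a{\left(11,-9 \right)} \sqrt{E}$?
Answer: $53249 - 9 \sqrt{7} \approx 53225.0$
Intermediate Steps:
$a{\left(P,D \right)} = 6 + D$
$k{\left(E \right)} = - 3 \sqrt{E}$ ($k{\left(E \right)} = \left(6 - 9\right) \sqrt{E} = - 3 \sqrt{E}$)
$36370 + \left(16879 + k{\left(63 \right)}\right) = 36370 + \left(16879 - 3 \sqrt{63}\right) = 36370 + \left(16879 - 3 \cdot 3 \sqrt{7}\right) = 36370 + \left(16879 - 9 \sqrt{7}\right) = 53249 - 9 \sqrt{7}$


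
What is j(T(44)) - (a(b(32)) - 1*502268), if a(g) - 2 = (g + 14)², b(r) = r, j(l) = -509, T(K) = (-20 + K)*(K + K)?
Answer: 499641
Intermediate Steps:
T(K) = 2*K*(-20 + K) (T(K) = (-20 + K)*(2*K) = 2*K*(-20 + K))
a(g) = 2 + (14 + g)² (a(g) = 2 + (g + 14)² = 2 + (14 + g)²)
j(T(44)) - (a(b(32)) - 1*502268) = -509 - ((2 + (14 + 32)²) - 1*502268) = -509 - ((2 + 46²) - 502268) = -509 - ((2 + 2116) - 502268) = -509 - (2118 - 502268) = -509 - 1*(-500150) = -509 + 500150 = 499641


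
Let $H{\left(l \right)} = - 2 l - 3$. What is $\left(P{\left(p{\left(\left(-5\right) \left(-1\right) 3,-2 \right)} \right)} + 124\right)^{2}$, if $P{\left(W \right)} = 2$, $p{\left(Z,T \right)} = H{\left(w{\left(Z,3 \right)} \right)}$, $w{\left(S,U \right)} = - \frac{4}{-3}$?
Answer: $15876$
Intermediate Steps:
$w{\left(S,U \right)} = \frac{4}{3}$ ($w{\left(S,U \right)} = \left(-4\right) \left(- \frac{1}{3}\right) = \frac{4}{3}$)
$H{\left(l \right)} = -3 - 2 l$
$p{\left(Z,T \right)} = - \frac{17}{3}$ ($p{\left(Z,T \right)} = -3 - \frac{8}{3} = - \frac{17}{3}$)
$\left(P{\left(p{\left(\left(-5\right) \left(-1\right) 3,-2 \right)} \right)} + 124\right)^{2} = \left(2 + 124\right)^{2} = 126^{2} = 15876$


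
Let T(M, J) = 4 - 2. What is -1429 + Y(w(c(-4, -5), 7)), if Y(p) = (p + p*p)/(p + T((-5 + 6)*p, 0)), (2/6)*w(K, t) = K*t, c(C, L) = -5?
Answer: -158107/103 ≈ -1535.0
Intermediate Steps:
w(K, t) = 3*K*t (w(K, t) = 3*(K*t) = 3*K*t)
T(M, J) = 2
Y(p) = (p + p**2)/(2 + p) (Y(p) = (p + p*p)/(p + 2) = (p + p**2)/(2 + p))
-1429 + Y(w(c(-4, -5), 7)) = -1429 + (3*(-5)*7)*(1 + 3*(-5)*7)/(2 + 3*(-5)*7) = -1429 - 105*(1 - 105)/(2 - 105) = -1429 - 105*(-104)/(-103) = -1429 - 105*(-1/103)*(-104) = -1429 - 10920/103 = -158107/103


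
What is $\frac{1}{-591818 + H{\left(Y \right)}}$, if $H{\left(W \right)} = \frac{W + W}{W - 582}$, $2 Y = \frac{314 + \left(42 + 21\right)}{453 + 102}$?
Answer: $- \frac{645643}{382103149728} \approx -1.6897 \cdot 10^{-6}$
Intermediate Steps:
$Y = \frac{377}{1110}$ ($Y = \frac{\left(314 + \left(42 + 21\right)\right) \frac{1}{453 + 102}}{2} = \frac{\left(314 + 63\right) \frac{1}{555}}{2} = \frac{377 \cdot \frac{1}{555}}{2} = \frac{1}{2} \cdot \frac{377}{555} = \frac{377}{1110} \approx 0.33964$)
$H{\left(W \right)} = \frac{2 W}{-582 + W}$
$\frac{1}{-591818 + H{\left(Y \right)}} = \frac{1}{-591818 + 2 \cdot \frac{377}{1110} \frac{1}{-582 + \frac{377}{1110}}} = \frac{1}{-591818 + 2 \cdot \frac{377}{1110} \frac{1}{- \frac{645643}{1110}}} = \frac{1}{-591818 + 2 \cdot \frac{377}{1110} \left(- \frac{1110}{645643}\right)} = \frac{1}{-591818 - \frac{754}{645643}} = \frac{1}{- \frac{382103149728}{645643}} = - \frac{645643}{382103149728}$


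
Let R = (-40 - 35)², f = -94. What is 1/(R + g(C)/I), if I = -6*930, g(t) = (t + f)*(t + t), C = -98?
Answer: 465/2612489 ≈ 0.00017799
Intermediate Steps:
g(t) = 2*t*(-94 + t) (g(t) = (t - 94)*(t + t) = (-94 + t)*(2*t) = 2*t*(-94 + t))
I = -5580
R = 5625 (R = (-75)² = 5625)
1/(R + g(C)/I) = 1/(5625 + (2*(-98)*(-94 - 98))/(-5580)) = 1/(5625 + (2*(-98)*(-192))*(-1/5580)) = 1/(5625 + 37632*(-1/5580)) = 1/(5625 - 3136/465) = 1/(2612489/465) = 465/2612489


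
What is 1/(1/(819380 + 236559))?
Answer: 1055939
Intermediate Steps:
1/(1/(819380 + 236559)) = 1/(1/1055939) = 1055939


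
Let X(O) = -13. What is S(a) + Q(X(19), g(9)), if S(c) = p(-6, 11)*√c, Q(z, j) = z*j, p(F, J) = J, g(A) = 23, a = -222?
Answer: -299 + 11*I*√222 ≈ -299.0 + 163.9*I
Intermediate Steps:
Q(z, j) = j*z
S(c) = 11*√c
S(a) + Q(X(19), g(9)) = 11*√(-222) + 23*(-13) = 11*(I*√222) - 299 = 11*I*√222 - 299 = -299 + 11*I*√222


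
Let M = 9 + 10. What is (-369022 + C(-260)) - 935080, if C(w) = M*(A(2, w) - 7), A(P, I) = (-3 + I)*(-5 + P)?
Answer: -1289244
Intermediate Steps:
A(P, I) = (-5 + P)*(-3 + I)
M = 19
C(w) = 38 - 57*w (C(w) = 19*((15 - 5*w - 3*2 + w*2) - 7) = 19*((15 - 5*w - 6 + 2*w) - 7) = 19*((9 - 3*w) - 7) = 19*(2 - 3*w) = 38 - 57*w)
(-369022 + C(-260)) - 935080 = (-369022 + (38 - 57*(-260))) - 935080 = (-369022 + (38 + 14820)) - 935080 = (-369022 + 14858) - 935080 = -354164 - 935080 = -1289244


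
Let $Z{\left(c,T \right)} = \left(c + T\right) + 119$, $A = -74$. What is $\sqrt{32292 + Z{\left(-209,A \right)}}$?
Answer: $8 \sqrt{502} \approx 179.24$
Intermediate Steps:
$Z{\left(c,T \right)} = 119 + T + c$ ($Z{\left(c,T \right)} = \left(T + c\right) + 119 = 119 + T + c$)
$\sqrt{32292 + Z{\left(-209,A \right)}} = \sqrt{32292 - 164} = \sqrt{32128} = 8 \sqrt{502}$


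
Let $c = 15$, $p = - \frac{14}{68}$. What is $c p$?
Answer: $- \frac{105}{34} \approx -3.0882$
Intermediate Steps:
$p = - \frac{7}{34}$ ($p = \left(-14\right) \frac{1}{68} = - \frac{7}{34} \approx -0.20588$)
$c p = 15 \left(- \frac{7}{34}\right) = - \frac{105}{34}$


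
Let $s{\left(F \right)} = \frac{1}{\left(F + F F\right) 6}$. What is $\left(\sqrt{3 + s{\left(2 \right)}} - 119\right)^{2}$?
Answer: $\frac{\left(714 - \sqrt{109}\right)^{2}}{36} \approx 13750.0$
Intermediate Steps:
$s{\left(F \right)} = \frac{1}{6 \left(F + F^{2}\right)}$ ($s{\left(F \right)} = \frac{1}{F + F^{2}} \cdot \frac{1}{6} = \frac{1}{6 \left(F + F^{2}\right)}$)
$\left(\sqrt{3 + s{\left(2 \right)}} - 119\right)^{2} = \left(\sqrt{3 + \frac{1}{6 \cdot 2 \left(1 + 2\right)}} - 119\right)^{2} = \left(\sqrt{3 + \frac{1}{6} \cdot \frac{1}{2} \cdot \frac{1}{3}} - 119\right)^{2} = \left(\sqrt{3 + \frac{1}{36}} - 119\right)^{2} = \left(\sqrt{\frac{109}{36}} - 119\right)^{2} = \left(\frac{\sqrt{109}}{6} - 119\right)^{2} = \left(-119 + \frac{\sqrt{109}}{6}\right)^{2}$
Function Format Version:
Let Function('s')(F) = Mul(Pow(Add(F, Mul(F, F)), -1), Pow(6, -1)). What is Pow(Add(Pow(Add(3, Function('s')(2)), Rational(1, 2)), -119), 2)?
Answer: Mul(Rational(1, 36), Pow(Add(714, Mul(-1, Pow(109, Rational(1, 2)))), 2)) ≈ 13750.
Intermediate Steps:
Function('s')(F) = Mul(Rational(1, 6), Pow(Add(F, Pow(F, 2)), -1)) (Function('s')(F) = Mul(Pow(Add(F, Pow(F, 2)), -1), Rational(1, 6)) = Mul(Rational(1, 6), Pow(Add(F, Pow(F, 2)), -1)))
Pow(Add(Pow(Add(3, Function('s')(2)), Rational(1, 2)), -119), 2) = Pow(Add(Pow(Add(3, Mul(Rational(1, 6), Pow(2, -1), Pow(Add(1, 2), -1))), Rational(1, 2)), -119), 2) = Pow(Add(Pow(Add(3, Mul(Rational(1, 6), Rational(1, 2), Pow(3, -1))), Rational(1, 2)), -119), 2) = Pow(Add(Pow(Add(3, Mul(Rational(1, 6), Rational(1, 2), Rational(1, 3))), Rational(1, 2)), -119), 2) = Pow(Add(Pow(Add(3, Rational(1, 36)), Rational(1, 2)), -119), 2) = Pow(Add(Pow(Rational(109, 36), Rational(1, 2)), -119), 2) = Pow(Add(Mul(Rational(1, 6), Pow(109, Rational(1, 2))), -119), 2) = Pow(Add(-119, Mul(Rational(1, 6), Pow(109, Rational(1, 2)))), 2)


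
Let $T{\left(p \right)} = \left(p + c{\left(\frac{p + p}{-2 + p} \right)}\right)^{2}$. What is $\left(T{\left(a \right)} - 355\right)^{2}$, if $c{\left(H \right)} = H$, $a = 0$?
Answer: $126025$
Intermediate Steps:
$T{\left(p \right)} = \left(p + \frac{2 p}{-2 + p}\right)^{2}$ ($T{\left(p \right)} = \left(p + \frac{p + p}{-2 + p}\right)^{2} = \left(p + \frac{2 p}{-2 + p}\right)^{2}$)
$\left(T{\left(a \right)} - 355\right)^{2} = \left(\frac{0^{4}}{\left(-2 + 0\right)^{2}} - 355\right)^{2} = \left(\frac{0}{4} - 355\right)^{2} = \left(0 \cdot \frac{1}{4} - 355\right)^{2} = \left(0 - 355\right)^{2} = \left(-355\right)^{2} = 126025$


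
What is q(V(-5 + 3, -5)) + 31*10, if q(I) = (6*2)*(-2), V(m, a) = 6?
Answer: 286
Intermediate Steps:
q(I) = -24 (q(I) = 12*(-2) = -24)
q(V(-5 + 3, -5)) + 31*10 = -24 + 31*10 = -24 + 310 = 286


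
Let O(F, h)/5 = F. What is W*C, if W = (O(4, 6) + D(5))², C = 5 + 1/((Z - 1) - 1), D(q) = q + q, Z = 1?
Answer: 3600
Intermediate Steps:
O(F, h) = 5*F
D(q) = 2*q
C = 4 (C = 5 + 1/((1 - 1) - 1) = 5 + 1/(0 - 1) = 5 + 1/(-1) = 5 + 1*(-1) = 5 - 1 = 4)
W = 900 (W = (5*4 + 2*5)² = (20 + 10)² = 30² = 900)
W*C = 900*4 = 3600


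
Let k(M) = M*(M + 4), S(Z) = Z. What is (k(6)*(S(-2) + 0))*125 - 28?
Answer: -15028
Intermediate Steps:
k(M) = M*(4 + M)
(k(6)*(S(-2) + 0))*125 - 28 = ((6*(4 + 6))*(-2 + 0))*125 - 28 = ((6*10)*(-2))*125 - 28 = (60*(-2))*125 - 28 = -120*125 - 28 = -15000 - 28 = -15028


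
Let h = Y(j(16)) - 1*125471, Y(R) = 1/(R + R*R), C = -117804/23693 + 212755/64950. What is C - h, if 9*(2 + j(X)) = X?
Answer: 135162047870903/1077202245 ≈ 1.2548e+5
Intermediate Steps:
j(X) = -2 + X/9
C = -522113117/307772070 (C = -117804*1/23693 + 212755*(1/64950) = -117804/23693 + 42551/12990 = -522113117/307772070 ≈ -1.6964)
Y(R) = 1/(R + R²)
h = -1756675/14 (h = 1/((-2 + (⅑)*16)*(1 + (-2 + (⅑)*16))) - 1*125471 = 1/((-2 + 16/9)*(1 + (-2 + 16/9))) - 125471 = 1/((-2/9)*(1 - 2/9)) - 125471 = -9/(2*7/9) - 125471 = -9/2*9/7 - 125471 = -81/14 - 125471 = -1756675/14 ≈ -1.2548e+5)
C - h = -522113117/307772070 - 1*(-1756675/14) = -522113117/307772070 + 1756675/14 = 135162047870903/1077202245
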